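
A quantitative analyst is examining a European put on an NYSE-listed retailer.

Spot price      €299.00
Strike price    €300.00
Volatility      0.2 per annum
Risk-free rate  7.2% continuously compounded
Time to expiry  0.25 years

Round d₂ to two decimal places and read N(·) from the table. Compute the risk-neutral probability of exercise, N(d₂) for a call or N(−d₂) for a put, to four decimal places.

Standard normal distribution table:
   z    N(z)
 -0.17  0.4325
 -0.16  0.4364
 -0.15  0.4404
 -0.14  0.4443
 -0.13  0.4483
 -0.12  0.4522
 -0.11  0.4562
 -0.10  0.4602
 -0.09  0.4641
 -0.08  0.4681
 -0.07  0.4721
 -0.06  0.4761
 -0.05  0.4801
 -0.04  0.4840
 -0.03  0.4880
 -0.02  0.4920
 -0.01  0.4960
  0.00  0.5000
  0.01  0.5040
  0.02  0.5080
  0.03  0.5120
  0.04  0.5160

T = 0.25;  σ√T = 0.1000
d₁ = [ln(299/300) + (0.072 + ½·0.2²)·0.25] / (σ√T) = (-0.0033 + 0.0230) / 0.1000 = 0.1966 → 0.20
d₂ = 0.1966 − 0.1000 = 0.0966 → 0.10
Risk-neutral Pr[S_T < K] = N(−d₂) = N(-0.10) = 0.4602

0.4602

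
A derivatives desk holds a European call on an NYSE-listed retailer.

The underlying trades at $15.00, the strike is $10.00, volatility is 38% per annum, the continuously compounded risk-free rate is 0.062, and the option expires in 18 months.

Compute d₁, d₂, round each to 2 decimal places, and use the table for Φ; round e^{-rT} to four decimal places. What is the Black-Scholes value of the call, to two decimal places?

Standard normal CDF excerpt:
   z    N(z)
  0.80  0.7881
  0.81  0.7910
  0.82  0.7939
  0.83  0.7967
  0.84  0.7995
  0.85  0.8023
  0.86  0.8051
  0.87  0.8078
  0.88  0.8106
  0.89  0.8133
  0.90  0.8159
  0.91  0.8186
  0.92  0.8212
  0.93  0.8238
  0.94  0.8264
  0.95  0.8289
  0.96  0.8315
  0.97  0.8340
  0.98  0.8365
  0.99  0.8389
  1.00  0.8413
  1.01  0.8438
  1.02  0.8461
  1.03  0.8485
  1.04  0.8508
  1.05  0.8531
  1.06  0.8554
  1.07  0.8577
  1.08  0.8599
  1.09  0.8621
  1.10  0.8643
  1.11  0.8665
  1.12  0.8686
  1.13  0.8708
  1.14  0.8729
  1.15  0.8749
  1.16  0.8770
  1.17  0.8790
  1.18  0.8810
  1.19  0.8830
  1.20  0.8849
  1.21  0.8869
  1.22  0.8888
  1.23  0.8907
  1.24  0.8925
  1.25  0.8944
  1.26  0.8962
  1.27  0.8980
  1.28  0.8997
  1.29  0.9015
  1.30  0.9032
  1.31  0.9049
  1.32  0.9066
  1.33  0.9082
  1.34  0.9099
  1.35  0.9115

σ√T = 0.38·√1.5 = 0.4654
d₁ = [ln(15/10) + (0.062 + 0.38²/2)·1.5] / 0.4654 = [0.4055 + 0.2013] / 0.4654 = 1.3037 ⇒ 1.30
d₂ = d₁ − σ√T = 1.3037 − 0.4654 = 0.8383 ⇒ 0.84
exp(−rT) = exp(−0.062·1.5) = 0.9112
N(d₁) = N(1.30) = 0.9032;  N(d₂) = N(0.84) = 0.7995
C = 15·0.9032 − 10·0.9112·0.7995 = 13.5480 − 7.2850 = 6.2630

$6.26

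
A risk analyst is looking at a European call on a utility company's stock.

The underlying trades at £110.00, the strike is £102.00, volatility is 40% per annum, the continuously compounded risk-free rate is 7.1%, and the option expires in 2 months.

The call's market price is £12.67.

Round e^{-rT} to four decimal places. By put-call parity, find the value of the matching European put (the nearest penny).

£3.47

e^(−rT) = e^(−0.071·0.1667) = 0.9882
Put-call parity: C − P = S − K·e^(−rT) = 110 − 102·0.9882 = 110 − 100.7964 = 9.2036
P = C − (C − P) = 12.67 − (9.2036) = 3.4664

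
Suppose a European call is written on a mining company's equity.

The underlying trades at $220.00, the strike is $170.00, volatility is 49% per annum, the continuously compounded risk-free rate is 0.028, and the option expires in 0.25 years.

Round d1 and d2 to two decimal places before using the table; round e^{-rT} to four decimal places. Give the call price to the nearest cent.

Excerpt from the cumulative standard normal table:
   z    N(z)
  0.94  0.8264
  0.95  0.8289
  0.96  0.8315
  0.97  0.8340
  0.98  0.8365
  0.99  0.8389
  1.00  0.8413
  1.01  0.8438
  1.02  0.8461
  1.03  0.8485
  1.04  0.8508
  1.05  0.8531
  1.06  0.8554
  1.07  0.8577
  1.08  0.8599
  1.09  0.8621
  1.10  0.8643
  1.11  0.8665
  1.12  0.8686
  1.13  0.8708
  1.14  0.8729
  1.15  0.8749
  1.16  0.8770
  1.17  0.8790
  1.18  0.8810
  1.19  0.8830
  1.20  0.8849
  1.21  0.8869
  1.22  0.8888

σ√T = 0.49·√0.25 = 0.2450
d₁ = [ln(220/170) + (0.028 + 0.49²/2)·0.25] / 0.2450 = [0.2578 + 0.0370] / 0.2450 = 1.2034 → 1.20
d₂ = d₁ − σ√T = 1.2034 − 0.2450 = 0.9584 → 0.96
exp(−rT) = exp(−0.028·0.25) = 0.9930
C = 220·N(1.20) − 170·0.9930·N(0.96) = 220·0.8849 − 170·0.9930·0.8315 = 194.6780 − 140.3655 = 54.3125

$54.31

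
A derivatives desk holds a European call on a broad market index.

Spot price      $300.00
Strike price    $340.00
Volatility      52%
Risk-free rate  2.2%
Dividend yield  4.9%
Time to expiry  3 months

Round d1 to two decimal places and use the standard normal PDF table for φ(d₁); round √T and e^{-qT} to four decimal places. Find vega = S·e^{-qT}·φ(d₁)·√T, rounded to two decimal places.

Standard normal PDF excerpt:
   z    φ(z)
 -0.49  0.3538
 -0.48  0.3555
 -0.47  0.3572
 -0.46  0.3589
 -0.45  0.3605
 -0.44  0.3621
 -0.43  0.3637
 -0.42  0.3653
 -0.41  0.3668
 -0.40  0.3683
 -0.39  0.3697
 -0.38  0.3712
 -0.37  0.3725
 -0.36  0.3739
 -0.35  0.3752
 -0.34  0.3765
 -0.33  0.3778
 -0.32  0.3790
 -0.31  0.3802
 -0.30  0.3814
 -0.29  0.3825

55.00

T = 0.25;  σ√T = 0.2600
d₁ = [ln(300/340) + (0.022 − 0.049 + ½·0.52²)·0.25] / (σ√T) = (-0.1252 + 0.0271) / 0.2600 = -0.3774 ⇒ -0.38
√T = √0.25 = 0.5000
φ(d₁) = φ(-0.38) = 0.3712
exp(−qT) = exp(−0.049·0.25) = 0.9878
vega = S·exp(−qT)·φ(d₁)·√T = 300·0.9878·0.3712·0.5000 = 55.0007
(The put has the same vega.)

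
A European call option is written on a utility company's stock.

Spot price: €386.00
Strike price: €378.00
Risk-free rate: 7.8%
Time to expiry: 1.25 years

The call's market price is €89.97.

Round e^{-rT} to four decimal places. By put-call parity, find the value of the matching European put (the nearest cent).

exp(−rT) = exp(−0.078·1.25) = 0.9071
Put-call parity: C − P = S − K·e^(−rT) = 386 − 378·0.9071 = 386 − 342.8838 = 43.1162
P = C − (C − P) = 89.97 − (43.1162) = 46.8538

€46.85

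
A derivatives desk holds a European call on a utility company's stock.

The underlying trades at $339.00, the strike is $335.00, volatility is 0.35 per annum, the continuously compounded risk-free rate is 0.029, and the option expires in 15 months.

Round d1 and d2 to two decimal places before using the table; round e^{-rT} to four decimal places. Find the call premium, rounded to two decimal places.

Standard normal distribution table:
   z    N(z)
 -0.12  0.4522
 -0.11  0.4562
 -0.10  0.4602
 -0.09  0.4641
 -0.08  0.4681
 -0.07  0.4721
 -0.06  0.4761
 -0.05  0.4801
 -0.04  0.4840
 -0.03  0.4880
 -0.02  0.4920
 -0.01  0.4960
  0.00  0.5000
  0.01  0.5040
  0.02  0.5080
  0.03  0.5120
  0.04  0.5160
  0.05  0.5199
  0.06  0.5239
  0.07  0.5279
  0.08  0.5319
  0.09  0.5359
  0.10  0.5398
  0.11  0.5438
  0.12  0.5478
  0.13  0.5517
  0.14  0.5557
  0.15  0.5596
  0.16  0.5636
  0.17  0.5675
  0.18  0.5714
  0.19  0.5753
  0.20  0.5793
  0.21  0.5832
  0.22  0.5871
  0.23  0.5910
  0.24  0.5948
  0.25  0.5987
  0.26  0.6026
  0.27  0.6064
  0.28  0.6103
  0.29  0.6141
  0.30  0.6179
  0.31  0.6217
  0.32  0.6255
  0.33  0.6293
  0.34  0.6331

σ√T = 0.35·√1.25 = 0.3913
ln(S/K) + (r + σ²/2)T = ln(339/335) + (0.029 + 0.35²/2)·1.25 = 0.0119 + 0.1128 = 0.1247
d₁ = 0.1247 / 0.3913 = 0.3186 → 0.32
d₂ = d₁ − σ√T = 0.3186 − 0.3913 = -0.0727 → -0.07
exp(−rT) = exp(−0.029·1.25) = 0.9644
N(d₁) = N(0.32) = 0.6255;  N(d₂) = N(-0.07) = 0.4721
C = 339·0.6255 − 335·0.9644·0.4721 = 212.0445 − 152.5232 = 59.5213

$59.52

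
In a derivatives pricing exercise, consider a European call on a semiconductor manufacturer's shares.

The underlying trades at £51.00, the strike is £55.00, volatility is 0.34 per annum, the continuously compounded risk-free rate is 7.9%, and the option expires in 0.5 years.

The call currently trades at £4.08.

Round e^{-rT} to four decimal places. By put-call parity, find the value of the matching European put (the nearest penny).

£5.95

exp(−rT) = exp(−0.079·0.5) = 0.9613
Put-call parity: C − P = S − K·e^(−rT) = 51 − 55·0.9613 = 51 − 52.8715 = -1.8715
P = C − (C − P) = 4.08 − (-1.8715) = 5.9515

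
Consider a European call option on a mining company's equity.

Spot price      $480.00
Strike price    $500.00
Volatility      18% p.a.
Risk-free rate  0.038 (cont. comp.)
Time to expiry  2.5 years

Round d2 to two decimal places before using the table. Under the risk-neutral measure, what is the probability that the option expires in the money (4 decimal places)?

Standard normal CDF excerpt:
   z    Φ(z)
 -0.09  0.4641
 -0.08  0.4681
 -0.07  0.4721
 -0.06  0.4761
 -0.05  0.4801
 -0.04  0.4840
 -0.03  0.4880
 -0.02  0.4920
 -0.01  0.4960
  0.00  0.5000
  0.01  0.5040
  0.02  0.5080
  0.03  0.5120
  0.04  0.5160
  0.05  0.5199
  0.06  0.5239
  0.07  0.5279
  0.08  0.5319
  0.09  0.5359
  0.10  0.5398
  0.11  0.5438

0.5199

σ√T = 0.18·√2.5 = 0.2846
ln(S/K) + (r + σ²/2)T = ln(480/500) + (0.038 + 0.18²/2)·2.5 = -0.0408 + 0.1355 = 0.0947
d₁ = 0.0947 / 0.2846 = 0.3327 ⇒ 0.33
d₂ = d₁ − σ√T = 0.3327 − 0.2846 = 0.0481 ⇒ 0.05
Risk-neutral Pr[S_T > K] = N(d₂) = N(0.05) = 0.5199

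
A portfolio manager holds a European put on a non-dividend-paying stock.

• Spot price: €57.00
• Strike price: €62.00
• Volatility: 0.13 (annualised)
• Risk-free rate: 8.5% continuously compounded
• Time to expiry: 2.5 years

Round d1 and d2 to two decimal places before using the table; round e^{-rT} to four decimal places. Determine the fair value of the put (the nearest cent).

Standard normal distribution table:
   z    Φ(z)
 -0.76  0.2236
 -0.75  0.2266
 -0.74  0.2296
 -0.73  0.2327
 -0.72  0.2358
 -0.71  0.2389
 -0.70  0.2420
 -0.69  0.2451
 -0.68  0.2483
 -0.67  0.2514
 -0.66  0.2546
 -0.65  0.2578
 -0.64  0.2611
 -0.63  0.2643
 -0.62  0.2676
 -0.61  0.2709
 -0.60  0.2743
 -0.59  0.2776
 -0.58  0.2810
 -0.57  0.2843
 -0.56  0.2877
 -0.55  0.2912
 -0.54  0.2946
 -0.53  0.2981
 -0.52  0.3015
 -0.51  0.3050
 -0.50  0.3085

T = 2.5;  σ√T = 0.2055
ln(S/K) + (r + σ²/2)T = ln(57/62) + (0.085 + 0.13²/2)·2.5 = -0.0841 + 0.2336 = 0.1495
d₁ = 0.1495 / 0.2055 = 0.7275 ≈ 0.73
d₂ = d₁ − σ√T = 0.7275 − 0.2055 = 0.5220 ≈ 0.52
e^(−rT) = e^(−0.085·2.5) = 0.8086
N(−d₂) = N(-0.52) = 0.3015;  N(−d₁) = N(-0.73) = 0.2327
P = 62·0.8086·0.3015 − 57·0.2327 = 15.1152 − 13.2639 = 1.8513

€1.85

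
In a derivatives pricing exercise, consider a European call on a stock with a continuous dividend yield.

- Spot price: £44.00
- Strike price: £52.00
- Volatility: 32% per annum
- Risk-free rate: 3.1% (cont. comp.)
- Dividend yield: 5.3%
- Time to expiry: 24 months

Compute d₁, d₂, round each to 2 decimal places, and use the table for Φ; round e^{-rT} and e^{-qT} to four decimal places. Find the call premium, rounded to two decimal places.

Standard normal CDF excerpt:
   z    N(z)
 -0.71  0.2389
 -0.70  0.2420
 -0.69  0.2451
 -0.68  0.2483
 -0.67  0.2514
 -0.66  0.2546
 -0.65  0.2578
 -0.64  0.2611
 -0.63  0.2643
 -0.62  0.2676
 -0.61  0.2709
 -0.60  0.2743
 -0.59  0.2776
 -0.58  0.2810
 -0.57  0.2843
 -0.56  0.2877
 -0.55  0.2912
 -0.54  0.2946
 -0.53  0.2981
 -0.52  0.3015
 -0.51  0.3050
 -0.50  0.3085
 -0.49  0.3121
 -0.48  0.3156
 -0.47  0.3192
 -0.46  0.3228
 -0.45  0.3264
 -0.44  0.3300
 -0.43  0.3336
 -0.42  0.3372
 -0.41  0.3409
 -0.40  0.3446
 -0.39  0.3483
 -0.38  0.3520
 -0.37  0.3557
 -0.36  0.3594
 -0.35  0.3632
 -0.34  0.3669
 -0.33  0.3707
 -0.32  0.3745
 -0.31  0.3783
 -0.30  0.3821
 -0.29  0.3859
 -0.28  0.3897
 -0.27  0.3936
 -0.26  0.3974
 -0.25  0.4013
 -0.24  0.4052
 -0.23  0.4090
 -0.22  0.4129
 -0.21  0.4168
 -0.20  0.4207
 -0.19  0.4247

£4.06

σ√T = 0.32 × 1.4142 = 0.4525
d₁ = [ln(44/52) + (0.031 − 0.053 + 0.32²/2)·2] / 0.4525 = [-0.1671 + 0.0584] / 0.4525 = -0.2401 → -0.24
d₂ = d₁ − σ√T = -0.2401 − 0.4525 = -0.6926 → -0.69
e^(−qT) = e^(−0.053·2) = 0.8994;  e^(−rT) = e^(−0.031·2) = 0.9399
N(d₁) = N(-0.24) = 0.4052;  N(d₂) = N(-0.69) = 0.2451
C = 44·0.8994·0.4052 − 52·0.9399·0.2451 = 16.0352 − 11.9792 = 4.0560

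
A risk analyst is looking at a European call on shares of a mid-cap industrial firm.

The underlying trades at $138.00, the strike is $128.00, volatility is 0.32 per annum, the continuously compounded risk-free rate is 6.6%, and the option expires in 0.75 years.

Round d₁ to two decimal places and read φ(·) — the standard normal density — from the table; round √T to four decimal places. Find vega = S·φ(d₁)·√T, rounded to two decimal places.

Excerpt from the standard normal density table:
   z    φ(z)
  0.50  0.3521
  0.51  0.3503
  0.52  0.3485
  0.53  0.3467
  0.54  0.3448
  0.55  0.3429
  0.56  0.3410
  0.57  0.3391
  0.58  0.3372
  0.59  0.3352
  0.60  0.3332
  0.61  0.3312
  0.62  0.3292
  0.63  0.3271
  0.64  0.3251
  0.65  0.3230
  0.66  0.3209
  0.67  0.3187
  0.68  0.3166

σ√T = 0.32 × 0.8660 = 0.2771
d₁ = [ln(138/128) + (0.066 + 0.32²/2)·0.75] / 0.2771 = [0.0752 + 0.0879] / 0.2771 = 0.5886 ⇒ 0.59
√T = √0.75 = 0.8660
φ(d₁) = φ(0.59) = 0.3352
vega = S·φ(d₁)·√T = 138·0.3352·0.8660 = 40.0591

40.06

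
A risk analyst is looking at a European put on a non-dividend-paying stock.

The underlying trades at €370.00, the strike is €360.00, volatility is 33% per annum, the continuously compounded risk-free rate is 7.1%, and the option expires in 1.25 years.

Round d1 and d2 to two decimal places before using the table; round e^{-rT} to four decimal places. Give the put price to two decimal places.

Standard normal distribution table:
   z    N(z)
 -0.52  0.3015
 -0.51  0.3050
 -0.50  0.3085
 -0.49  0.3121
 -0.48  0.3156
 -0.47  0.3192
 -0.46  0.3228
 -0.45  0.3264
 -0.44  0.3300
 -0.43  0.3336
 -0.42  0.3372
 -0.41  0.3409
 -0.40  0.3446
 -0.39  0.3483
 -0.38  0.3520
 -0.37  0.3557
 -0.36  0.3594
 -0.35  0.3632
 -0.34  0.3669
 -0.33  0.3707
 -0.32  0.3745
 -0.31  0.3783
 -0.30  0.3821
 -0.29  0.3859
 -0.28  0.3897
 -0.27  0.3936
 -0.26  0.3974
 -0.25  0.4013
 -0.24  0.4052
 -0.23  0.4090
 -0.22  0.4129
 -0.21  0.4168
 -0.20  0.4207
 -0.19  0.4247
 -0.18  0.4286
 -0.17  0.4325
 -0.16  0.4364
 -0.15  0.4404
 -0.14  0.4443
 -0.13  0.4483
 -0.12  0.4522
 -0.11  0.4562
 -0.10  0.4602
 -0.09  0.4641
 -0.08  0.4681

€33.54

T = 1.25;  σ√T = 0.3690
ln(S/K) + (r + σ²/2)T = ln(370/360) + (0.071 + 0.33²/2)·1.25 = 0.0274 + 0.1568 = 0.1842
d₁ = 0.1842 / 0.3690 = 0.4993 → 0.50
d₂ = d₁ − σ√T = 0.4993 − 0.3690 = 0.1303 → 0.13
e^(−rT) = e^(−0.071·1.25) = 0.9151
N(−d₂) = N(-0.13) = 0.4483;  N(−d₁) = N(-0.50) = 0.3085
P = 360·0.9151·0.4483 − 370·0.3085 = 147.6862 − 114.1450 = 33.5412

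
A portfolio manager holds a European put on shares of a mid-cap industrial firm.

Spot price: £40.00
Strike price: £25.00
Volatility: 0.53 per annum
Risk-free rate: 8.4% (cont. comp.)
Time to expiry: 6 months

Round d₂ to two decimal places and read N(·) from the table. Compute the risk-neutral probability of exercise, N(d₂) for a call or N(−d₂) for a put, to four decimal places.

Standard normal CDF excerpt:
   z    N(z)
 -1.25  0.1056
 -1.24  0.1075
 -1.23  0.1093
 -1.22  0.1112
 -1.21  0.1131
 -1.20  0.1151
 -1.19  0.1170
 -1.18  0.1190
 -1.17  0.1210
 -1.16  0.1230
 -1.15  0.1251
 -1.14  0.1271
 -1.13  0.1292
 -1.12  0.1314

0.1190

σ√T = 0.53 × 0.7071 = 0.3748
ln(S/K) + (r + σ²/2)T = ln(40/25) + (0.084 + 0.53²/2)·0.5 = 0.4700 + 0.1122 = 0.5822
d₁ = 0.5822 / 0.3748 = 1.5536 which rounds to 1.55
d₂ = d₁ − σ√T = 1.5536 − 0.3748 = 1.1788 which rounds to 1.18
Risk-neutral Pr[S_T < K] = N(−d₂) = N(-1.18) = 0.1190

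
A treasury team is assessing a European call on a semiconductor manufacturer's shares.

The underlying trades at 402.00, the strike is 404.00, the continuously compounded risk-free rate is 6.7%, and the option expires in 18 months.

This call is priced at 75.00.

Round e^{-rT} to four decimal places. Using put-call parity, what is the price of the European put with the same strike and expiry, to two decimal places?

38.38

exp(−rT) = exp(−0.067·1.5) = 0.9044
Put-call parity: C − P = S − K·e^(−rT) = 402 − 404·0.9044 = 402 − 365.3776 = 36.6224
P = C − (C − P) = 75.00 − (36.6224) = 38.3776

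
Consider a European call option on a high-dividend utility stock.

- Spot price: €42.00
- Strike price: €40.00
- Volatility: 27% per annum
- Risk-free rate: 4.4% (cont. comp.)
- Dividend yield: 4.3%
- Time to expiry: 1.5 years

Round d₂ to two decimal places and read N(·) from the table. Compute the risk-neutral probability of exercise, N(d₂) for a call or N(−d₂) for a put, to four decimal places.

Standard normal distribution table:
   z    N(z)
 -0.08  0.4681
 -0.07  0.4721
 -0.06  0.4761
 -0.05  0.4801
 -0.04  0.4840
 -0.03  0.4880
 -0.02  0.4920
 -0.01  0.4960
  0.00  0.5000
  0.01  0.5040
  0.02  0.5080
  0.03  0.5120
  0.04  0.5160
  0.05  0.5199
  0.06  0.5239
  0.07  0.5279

σ√T = 0.27·√1.5 = 0.3307
d₁ = [ln(42/40) + (0.044 − 0.043 + 0.27²/2)·1.5] / 0.3307 = [0.0488 + 0.0562] / 0.3307 = 0.3174 which rounds to 0.32
d₂ = d₁ − σ√T = 0.3174 − 0.3307 = -0.0133 which rounds to -0.01
Risk-neutral Pr[S_T > K] = N(d₂) = N(-0.01) = 0.4960

0.4960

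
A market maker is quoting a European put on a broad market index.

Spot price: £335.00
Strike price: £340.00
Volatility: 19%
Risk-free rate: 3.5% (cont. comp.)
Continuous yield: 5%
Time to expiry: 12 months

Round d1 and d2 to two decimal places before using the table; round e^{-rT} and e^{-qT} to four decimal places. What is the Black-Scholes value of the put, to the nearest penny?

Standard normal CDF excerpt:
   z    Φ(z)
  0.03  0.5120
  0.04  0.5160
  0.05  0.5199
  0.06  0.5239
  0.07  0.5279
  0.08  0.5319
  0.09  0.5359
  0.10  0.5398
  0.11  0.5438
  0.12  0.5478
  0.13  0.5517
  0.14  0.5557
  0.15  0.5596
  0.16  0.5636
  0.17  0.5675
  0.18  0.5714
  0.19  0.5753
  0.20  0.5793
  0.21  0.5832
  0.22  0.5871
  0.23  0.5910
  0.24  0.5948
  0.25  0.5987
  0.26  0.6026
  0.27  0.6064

T = 1;  σ√T = 0.1900
d₁ = [ln(335/340) + (0.035 − 0.05 + 0.19²/2)·1] / 0.1900 = [-0.0148 + 0.0031] / 0.1900 = -0.0619 which rounds to -0.06
d₂ = d₁ − σ√T = -0.0619 − 0.1900 = -0.2519 which rounds to -0.25
e^(−qT) = e^(−0.05·1) = 0.9512;  e^(−rT) = e^(−0.035·1) = 0.9656
N(−d₂) = N(0.25) = 0.5987;  N(−d₁) = N(0.06) = 0.5239
P = 340·0.9656·0.5987 − 335·0.9512·0.5239 = 196.5556 − 166.9418 = 29.6138

£29.61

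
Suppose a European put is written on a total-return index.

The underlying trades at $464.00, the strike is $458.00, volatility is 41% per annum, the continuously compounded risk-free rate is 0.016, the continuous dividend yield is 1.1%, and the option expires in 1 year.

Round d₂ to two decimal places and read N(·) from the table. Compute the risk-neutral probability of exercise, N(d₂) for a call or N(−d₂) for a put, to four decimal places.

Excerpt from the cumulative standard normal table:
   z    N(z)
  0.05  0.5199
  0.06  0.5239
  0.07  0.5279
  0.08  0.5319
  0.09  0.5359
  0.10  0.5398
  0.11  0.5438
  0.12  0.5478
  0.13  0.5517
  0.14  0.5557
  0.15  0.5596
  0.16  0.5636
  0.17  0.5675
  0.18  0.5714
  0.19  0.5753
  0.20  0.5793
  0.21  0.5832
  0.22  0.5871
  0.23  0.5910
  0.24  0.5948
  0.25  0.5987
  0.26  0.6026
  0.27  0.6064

0.5636

σ√T = 0.41 × 1.0000 = 0.4100
d₁ = [ln(464/458) + (0.016 − 0.011 + 0.41²/2)·1] / 0.4100 = [0.0130 + 0.0890] / 0.4100 = 0.2489 → 0.25
d₂ = d₁ − σ√T = 0.2489 − 0.4100 = -0.1611 → -0.16
Pr(exercise) under Q = N(−d₂) = N(0.16) = 0.5636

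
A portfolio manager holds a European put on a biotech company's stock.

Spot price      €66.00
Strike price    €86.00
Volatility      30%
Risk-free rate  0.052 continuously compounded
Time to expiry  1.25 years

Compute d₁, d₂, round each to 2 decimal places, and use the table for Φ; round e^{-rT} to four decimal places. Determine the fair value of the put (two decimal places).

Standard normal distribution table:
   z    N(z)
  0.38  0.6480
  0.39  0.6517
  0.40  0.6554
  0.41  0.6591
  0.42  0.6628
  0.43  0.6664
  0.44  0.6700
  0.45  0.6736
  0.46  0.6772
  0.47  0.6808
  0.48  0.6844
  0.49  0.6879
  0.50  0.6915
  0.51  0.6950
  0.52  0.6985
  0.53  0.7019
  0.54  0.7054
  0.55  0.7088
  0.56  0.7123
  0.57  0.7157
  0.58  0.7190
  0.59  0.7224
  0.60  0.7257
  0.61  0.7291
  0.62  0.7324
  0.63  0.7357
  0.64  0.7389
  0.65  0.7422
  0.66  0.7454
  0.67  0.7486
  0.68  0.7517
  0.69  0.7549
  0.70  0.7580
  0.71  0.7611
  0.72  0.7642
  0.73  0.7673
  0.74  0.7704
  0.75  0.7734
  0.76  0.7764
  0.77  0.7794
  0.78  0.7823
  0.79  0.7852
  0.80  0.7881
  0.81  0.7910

T = 1.25;  σ√T = 0.3354
ln(S/K) + (r + σ²/2)T = ln(66/86) + (0.052 + 0.3²/2)·1.25 = -0.2647 + 0.1212 = -0.1434
d₁ = -0.1434 / 0.3354 = -0.4277 ≈ -0.43
d₂ = d₁ − σ√T = -0.4277 − 0.3354 = -0.7631 ≈ -0.76
e^(−rT) = e^(−0.052·1.25) = 0.9371
N(−d₂) = N(0.76) = 0.7764;  N(−d₁) = N(0.43) = 0.6664
P = 86·0.9371·0.7764 − 66·0.6664 = 62.5705 − 43.9824 = 18.5881

€18.59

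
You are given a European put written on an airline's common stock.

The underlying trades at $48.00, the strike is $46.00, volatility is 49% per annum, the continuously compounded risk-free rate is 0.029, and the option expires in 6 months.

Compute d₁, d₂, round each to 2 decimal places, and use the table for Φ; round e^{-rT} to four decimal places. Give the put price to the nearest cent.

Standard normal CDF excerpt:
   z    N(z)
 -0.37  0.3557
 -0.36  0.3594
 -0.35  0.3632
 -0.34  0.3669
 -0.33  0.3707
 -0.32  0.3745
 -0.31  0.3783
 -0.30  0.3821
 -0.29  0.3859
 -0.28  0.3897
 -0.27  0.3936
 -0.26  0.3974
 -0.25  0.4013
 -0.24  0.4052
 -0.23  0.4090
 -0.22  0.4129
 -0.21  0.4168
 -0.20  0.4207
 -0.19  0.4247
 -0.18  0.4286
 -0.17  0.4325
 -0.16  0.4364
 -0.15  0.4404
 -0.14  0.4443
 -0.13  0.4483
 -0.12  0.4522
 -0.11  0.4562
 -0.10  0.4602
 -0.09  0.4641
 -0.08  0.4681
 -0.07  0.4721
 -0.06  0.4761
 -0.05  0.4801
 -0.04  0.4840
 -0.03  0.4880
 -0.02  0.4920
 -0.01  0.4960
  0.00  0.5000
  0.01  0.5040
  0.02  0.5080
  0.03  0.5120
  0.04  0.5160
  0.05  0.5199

σ√T = 0.49·√0.5 = 0.3465
d₁ = [ln(48/46) + (0.029 + 0.49²/2)·0.5] / 0.3465 = [0.0426 + 0.0745] / 0.3465 = 0.3379 ≈ 0.34
d₂ = d₁ − σ√T = 0.3379 − 0.3465 = -0.0086 ≈ -0.01
e^(−rT) = e^(−0.029·0.5) = 0.9856
N(−d₂) = N(0.01) = 0.5040;  N(−d₁) = N(-0.34) = 0.3669
P = 46·0.9856·0.5040 − 48·0.3669 = 22.8502 − 17.6112 = 5.2390

$5.24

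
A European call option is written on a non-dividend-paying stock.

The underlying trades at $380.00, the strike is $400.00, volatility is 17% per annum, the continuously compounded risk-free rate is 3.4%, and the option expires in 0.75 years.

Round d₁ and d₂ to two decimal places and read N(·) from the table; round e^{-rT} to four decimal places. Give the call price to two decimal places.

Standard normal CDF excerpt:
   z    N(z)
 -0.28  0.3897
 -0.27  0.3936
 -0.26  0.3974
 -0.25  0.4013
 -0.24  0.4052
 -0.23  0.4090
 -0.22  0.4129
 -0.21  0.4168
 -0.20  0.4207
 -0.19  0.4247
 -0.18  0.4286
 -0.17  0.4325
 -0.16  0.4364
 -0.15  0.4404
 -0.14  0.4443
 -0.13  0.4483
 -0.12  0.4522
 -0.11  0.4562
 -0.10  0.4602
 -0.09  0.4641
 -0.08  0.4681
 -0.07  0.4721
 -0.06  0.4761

σ√T = 0.17 × 0.8660 = 0.1472
d₁ = [ln(380/400) + (0.034 + ½·0.17²)·0.75] / (σ√T) = (-0.0513 + 0.0363) / 0.1472 = -0.1016 which rounds to -0.10
d₂ = -0.1016 − 0.1472 = -0.2488 which rounds to -0.25
e^(−rT) = e^(−0.034·0.75) = 0.9748
C = 380·N(-0.10) − 400·0.9748·N(-0.25) = 380·0.4602 − 400·0.9748·0.4013 = 174.8760 − 156.4749 = 18.4011

$18.40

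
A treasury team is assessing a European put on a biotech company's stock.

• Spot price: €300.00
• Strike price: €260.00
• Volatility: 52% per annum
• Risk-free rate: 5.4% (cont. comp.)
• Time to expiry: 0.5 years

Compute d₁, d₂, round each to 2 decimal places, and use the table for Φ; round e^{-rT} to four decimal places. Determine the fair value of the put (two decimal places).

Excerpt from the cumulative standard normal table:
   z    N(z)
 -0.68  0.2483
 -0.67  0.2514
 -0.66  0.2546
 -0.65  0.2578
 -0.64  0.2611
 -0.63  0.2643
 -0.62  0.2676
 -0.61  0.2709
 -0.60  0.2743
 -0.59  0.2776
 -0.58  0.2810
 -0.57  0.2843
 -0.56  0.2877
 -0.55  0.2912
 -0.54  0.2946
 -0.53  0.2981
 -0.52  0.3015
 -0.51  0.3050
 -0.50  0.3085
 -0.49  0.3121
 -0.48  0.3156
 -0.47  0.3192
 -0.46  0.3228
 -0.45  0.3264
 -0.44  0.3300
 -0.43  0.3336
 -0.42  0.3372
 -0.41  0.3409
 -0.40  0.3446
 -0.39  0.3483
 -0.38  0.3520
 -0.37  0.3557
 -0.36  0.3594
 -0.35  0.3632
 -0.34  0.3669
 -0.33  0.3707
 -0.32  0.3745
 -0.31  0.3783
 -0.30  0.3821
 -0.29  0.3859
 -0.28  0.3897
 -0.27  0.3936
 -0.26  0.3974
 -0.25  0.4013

€21.29

σ√T = 0.52 × 0.7071 = 0.3677
ln(S/K) + (r + σ²/2)T = ln(300/260) + (0.054 + 0.52²/2)·0.5 = 0.1431 + 0.0946 = 0.2377
d₁ = 0.2377 / 0.3677 = 0.6465 ≈ 0.65
d₂ = d₁ − σ√T = 0.6465 − 0.3677 = 0.2788 ≈ 0.28
e^(−rT) = e^(−0.054·0.5) = 0.9734
N(−d₂) = N(-0.28) = 0.3897;  N(−d₁) = N(-0.65) = 0.2578
P = 260·0.9734·0.3897 − 300·0.2578 = 98.6268 − 77.3400 = 21.2868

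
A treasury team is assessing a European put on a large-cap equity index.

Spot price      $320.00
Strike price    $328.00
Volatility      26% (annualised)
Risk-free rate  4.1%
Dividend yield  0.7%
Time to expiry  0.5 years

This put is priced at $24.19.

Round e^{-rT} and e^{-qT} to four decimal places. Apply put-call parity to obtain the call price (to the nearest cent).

e^(−qT) = e^(−0.007·0.5) = 0.9965;  e^(−rT) = e^(−0.041·0.5) = 0.9797
Put-call parity: C − P = S·e^(−qT) − K·e^(−rT) = 320·0.9965 − 328·0.9797 = 318.8800 − 321.3416 = -2.4616
C = P + (C − P) = 24.19 + (-2.4616) = 21.7284

$21.73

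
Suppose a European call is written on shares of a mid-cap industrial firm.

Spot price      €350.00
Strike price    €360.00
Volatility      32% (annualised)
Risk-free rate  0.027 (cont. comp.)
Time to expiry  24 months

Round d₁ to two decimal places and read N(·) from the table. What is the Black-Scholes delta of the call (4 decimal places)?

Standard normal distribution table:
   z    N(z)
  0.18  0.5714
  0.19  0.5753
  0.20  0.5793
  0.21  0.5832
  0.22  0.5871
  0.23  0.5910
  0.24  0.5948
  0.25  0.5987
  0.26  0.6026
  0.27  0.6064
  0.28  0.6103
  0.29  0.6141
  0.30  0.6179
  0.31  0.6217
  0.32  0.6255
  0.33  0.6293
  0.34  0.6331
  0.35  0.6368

0.6103

σ√T = 0.32 × 1.4142 = 0.4525
d₁ = [ln(350/360) + (0.027 + 0.32²/2)·2] / 0.4525 = [-0.0282 + 0.1564] / 0.4525 = 0.2833 → 0.28
N(d₁) = N(0.28) = 0.6103
Δ_call = N(d₁) = 0.6103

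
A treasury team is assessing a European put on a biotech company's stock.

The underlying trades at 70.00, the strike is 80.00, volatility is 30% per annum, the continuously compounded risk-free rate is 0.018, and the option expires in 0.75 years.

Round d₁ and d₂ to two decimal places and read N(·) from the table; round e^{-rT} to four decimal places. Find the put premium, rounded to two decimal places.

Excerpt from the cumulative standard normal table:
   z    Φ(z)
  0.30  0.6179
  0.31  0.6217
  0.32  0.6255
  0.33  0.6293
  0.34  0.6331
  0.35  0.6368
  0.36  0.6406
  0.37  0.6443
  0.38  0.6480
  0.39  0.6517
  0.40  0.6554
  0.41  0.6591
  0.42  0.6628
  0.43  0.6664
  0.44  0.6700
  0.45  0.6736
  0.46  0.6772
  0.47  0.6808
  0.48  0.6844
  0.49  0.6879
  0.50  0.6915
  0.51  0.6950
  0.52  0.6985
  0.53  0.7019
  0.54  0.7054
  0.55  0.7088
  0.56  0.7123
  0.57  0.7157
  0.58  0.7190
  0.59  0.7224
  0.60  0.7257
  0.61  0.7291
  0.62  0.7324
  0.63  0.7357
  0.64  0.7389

T = 0.75;  σ√T = 0.2598
d₁ = [ln(70/80) + (0.018 + ½·0.3²)·0.75] / (σ√T) = (-0.1335 + 0.0473) / 0.2598 = -0.3321 → -0.33
d₂ = -0.3321 − 0.2598 = -0.5919 → -0.59
e^(−rT) = e^(−0.018·0.75) = 0.9866
N(−d₂) = N(0.59) = 0.7224;  N(−d₁) = N(0.33) = 0.6293
P = 80·0.9866·0.7224 − 70·0.6293 = 57.0176 − 44.0510 = 12.9666

12.97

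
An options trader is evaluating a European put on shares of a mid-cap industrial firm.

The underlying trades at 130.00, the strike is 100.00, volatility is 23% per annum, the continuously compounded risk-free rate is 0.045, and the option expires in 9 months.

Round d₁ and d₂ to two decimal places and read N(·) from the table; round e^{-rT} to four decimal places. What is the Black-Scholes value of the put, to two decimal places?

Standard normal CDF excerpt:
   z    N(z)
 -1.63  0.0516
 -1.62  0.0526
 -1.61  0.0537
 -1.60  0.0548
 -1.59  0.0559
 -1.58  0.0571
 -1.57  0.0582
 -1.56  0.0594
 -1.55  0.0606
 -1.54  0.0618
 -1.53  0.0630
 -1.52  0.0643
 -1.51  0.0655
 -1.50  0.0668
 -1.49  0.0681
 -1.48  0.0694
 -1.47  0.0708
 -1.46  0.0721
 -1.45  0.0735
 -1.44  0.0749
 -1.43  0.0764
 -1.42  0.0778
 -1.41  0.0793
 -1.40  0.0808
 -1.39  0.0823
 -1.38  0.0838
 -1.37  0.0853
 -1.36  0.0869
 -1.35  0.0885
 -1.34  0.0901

T = 0.75;  σ√T = 0.1992
d₁ = [ln(130/100) + (0.045 + ½·0.23²)·0.75] / (σ√T) = (0.2624 + 0.0536) / 0.1992 = 1.5862 ≈ 1.59
d₂ = 1.5862 − 0.1992 = 1.3870 ≈ 1.39
exp(−rT) = exp(−0.045·0.75) = 0.9668
N(−d₂) = N(-1.39) = 0.0823;  N(−d₁) = N(-1.59) = 0.0559
P = 100·0.9668·0.0823 − 130·0.0559 = 7.9568 − 7.2670 = 0.6898

0.69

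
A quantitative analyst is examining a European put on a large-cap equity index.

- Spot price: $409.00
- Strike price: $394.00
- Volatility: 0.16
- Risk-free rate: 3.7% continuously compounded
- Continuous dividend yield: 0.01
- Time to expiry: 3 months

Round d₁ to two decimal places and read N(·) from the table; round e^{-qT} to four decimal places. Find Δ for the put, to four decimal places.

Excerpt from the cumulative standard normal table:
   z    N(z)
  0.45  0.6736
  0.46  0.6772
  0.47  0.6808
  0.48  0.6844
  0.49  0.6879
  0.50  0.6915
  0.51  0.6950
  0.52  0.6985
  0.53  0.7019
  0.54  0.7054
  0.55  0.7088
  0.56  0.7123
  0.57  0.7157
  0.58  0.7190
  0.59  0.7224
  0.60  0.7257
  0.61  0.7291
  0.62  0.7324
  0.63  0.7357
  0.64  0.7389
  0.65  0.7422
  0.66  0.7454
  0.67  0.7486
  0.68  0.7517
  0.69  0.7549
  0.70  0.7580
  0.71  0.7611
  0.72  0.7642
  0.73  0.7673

T = 0.25;  σ√T = 0.0800
ln(S/K) + (r − q + σ²/2)T = ln(409/394) + (0.037 − 0.01 + 0.16²/2)·0.25 = 0.0374 + 0.0099 = 0.0473
d₁ = 0.0473 / 0.0800 = 0.5914 which rounds to 0.59
N(d₁) = N(0.59) = 0.7224
Δ_put = exp(−qT)·(N(d₁) − 1) = 0.9975·(0.7224 − 1) = -0.2769

-0.2769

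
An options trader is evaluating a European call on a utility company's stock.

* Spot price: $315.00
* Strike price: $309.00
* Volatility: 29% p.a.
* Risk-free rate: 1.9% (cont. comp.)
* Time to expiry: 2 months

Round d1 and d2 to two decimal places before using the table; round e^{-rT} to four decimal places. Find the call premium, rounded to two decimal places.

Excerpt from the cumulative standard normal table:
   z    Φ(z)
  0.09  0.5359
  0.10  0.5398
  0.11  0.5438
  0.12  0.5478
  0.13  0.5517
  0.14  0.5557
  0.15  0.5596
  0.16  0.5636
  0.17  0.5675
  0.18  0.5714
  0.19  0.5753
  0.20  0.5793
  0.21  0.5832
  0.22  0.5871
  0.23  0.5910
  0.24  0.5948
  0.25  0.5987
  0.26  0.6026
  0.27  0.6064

$18.66

σ√T = 0.29 × 0.4082 = 0.1184
d₁ = [ln(315/309) + (0.019 + ½·0.29²)·0.1667] / (σ√T) = (0.0192 + 0.0102) / 0.1184 = 0.2484 → 0.25
d₂ = 0.2484 − 0.1184 = 0.1300 → 0.13
exp(−rT) = exp(−0.019·0.1667) = 0.9968
N(d₁) = N(0.25) = 0.5987;  N(d₂) = N(0.13) = 0.5517
C = 315·0.5987 − 309·0.9968·0.5517 = 188.5905 − 169.9298 = 18.6607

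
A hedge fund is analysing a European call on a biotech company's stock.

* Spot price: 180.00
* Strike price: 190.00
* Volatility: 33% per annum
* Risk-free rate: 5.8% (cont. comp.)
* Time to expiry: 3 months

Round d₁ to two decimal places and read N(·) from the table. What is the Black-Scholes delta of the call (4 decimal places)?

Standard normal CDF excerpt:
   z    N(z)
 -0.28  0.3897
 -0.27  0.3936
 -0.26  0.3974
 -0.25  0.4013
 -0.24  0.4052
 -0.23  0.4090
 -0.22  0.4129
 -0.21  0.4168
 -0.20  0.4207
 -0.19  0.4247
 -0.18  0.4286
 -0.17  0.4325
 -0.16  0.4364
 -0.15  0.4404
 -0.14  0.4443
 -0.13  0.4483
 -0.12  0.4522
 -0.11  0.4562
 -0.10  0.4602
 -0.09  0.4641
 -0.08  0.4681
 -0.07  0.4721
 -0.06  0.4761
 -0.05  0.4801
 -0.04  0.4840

0.4364

T = 0.25;  σ√T = 0.1650
d₁ = [ln(180/190) + (0.058 + ½·0.33²)·0.25] / (σ√T) = (-0.0541 + 0.0281) / 0.1650 = -0.1573 which rounds to -0.16
N(d₁) = N(-0.16) = 0.4364
Δ_call = N(d₁) = 0.4364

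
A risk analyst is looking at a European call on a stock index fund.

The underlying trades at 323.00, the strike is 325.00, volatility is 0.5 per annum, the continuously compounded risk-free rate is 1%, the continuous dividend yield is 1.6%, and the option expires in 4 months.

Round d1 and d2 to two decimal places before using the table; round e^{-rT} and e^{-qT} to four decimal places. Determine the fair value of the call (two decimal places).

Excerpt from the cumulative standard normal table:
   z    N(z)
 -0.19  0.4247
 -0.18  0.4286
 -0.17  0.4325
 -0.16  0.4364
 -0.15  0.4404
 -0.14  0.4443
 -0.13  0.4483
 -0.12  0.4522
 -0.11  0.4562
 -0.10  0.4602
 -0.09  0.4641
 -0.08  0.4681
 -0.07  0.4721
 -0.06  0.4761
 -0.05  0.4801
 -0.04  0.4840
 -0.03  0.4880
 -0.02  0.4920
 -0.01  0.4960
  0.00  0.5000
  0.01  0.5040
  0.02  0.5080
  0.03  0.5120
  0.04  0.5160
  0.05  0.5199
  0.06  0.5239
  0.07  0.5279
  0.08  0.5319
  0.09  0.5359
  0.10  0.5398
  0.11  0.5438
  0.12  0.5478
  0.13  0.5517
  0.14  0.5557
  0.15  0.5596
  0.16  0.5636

35.90

σ√T = 0.5·√0.3333 = 0.2887
ln(S/K) + (r − q + σ²/2)T = ln(323/325) + (0.01 − 0.016 + 0.5²/2)·0.3333 = -0.0062 + 0.0397 = 0.0335
d₁ = 0.0335 / 0.2887 = 0.1160 ≈ 0.12
d₂ = d₁ − σ√T = 0.1160 − 0.2887 = -0.1726 ≈ -0.17
e^(−qT) = e^(−0.016·0.3333) = 0.9947;  e^(−rT) = e^(−0.01·0.3333) = 0.9967
N(d₁) = N(0.12) = 0.5478;  N(d₂) = N(-0.17) = 0.4325
C = 323·0.9947·0.5478 − 325·0.9967·0.4325 = 176.0016 − 140.0986 = 35.9030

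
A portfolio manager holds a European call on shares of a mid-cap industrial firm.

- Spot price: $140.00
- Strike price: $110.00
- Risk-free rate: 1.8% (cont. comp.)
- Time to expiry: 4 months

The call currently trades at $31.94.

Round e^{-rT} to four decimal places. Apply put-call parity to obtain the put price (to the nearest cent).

$1.28

e^(−rT) = e^(−0.018·0.3333) = 0.9940
Put-call parity: C − P = S − K·e^(−rT) = 140 − 110·0.9940 = 140 − 109.3400 = 30.6600
P = C − (C − P) = 31.94 − (30.6600) = 1.2800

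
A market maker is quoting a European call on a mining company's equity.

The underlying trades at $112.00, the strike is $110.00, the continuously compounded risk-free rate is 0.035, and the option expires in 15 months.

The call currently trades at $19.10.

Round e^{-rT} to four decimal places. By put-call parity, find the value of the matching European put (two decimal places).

$12.39

exp(−rT) = exp(−0.035·1.25) = 0.9572
Put-call parity: C − P = S − K·e^(−rT) = 112 − 110·0.9572 = 112 − 105.2920 = 6.7080
P = C − (C − P) = 19.10 − (6.7080) = 12.3920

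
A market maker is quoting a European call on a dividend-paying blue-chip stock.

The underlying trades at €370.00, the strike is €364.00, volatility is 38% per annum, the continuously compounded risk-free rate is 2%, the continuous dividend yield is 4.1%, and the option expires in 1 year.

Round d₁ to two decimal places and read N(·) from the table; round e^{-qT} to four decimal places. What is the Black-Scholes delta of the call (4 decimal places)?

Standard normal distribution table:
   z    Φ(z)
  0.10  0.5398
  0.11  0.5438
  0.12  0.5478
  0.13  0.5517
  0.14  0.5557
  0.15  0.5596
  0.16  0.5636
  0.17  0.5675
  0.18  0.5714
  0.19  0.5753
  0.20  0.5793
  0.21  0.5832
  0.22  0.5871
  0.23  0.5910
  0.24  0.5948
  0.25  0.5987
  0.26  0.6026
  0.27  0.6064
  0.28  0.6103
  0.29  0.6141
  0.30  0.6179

0.5484

T = 1;  σ√T = 0.3800
d₁ = [ln(370/364) + (0.02 − 0.041 + ½·0.38²)·1] / (σ√T) = (0.0163 + 0.0512) / 0.3800 = 0.1778 → 0.18
N(d₁) = N(0.18) = 0.5714
Δ_call = e^(−qT)·N(d₁) = 0.9598·0.5714 = 0.5484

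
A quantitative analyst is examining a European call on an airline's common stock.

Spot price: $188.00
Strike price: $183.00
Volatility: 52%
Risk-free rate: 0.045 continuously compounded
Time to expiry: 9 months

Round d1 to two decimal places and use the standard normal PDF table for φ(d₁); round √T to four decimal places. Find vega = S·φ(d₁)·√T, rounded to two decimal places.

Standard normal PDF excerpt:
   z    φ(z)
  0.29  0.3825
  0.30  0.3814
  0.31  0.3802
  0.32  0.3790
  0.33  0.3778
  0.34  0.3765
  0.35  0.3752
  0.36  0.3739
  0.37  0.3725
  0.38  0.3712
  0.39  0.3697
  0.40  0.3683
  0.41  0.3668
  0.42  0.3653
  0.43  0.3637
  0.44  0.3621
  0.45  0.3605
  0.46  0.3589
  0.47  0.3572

60.87

T = 0.75;  σ√T = 0.4503
d₁ = [ln(188/183) + (0.045 + 0.52²/2)·0.75] / 0.4503 = [0.0270 + 0.1352] / 0.4503 = 0.3600 ≈ 0.36
√T = √0.75 = 0.8660
φ(d₁) = φ(0.36) = 0.3739
vega = S·φ(d₁)·√T = 188·0.3739·0.8660 = 60.8739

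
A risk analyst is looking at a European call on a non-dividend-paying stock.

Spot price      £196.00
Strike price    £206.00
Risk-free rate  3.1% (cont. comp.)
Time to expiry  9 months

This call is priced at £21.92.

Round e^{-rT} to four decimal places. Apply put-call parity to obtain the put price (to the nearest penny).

exp(−rT) = exp(−0.031·0.75) = 0.9770
Put-call parity: C − P = S − K·e^(−rT) = 196 − 206·0.9770 = 196 − 201.2620 = -5.2620
P = C − (C − P) = 21.92 − (-5.2620) = 27.1820

£27.18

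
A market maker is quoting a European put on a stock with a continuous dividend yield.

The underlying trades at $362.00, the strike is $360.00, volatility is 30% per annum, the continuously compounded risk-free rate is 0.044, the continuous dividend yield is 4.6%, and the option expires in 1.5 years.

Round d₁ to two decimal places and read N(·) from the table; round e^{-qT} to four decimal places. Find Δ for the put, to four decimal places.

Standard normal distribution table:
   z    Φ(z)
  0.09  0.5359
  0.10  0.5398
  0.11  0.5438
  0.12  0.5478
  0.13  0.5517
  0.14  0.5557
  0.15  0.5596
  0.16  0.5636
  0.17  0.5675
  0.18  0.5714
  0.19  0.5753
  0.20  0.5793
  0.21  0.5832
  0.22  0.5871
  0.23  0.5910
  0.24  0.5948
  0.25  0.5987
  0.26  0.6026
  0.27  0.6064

T = 1.5;  σ√T = 0.3674
ln(S/K) + (r − q + σ²/2)T = ln(362/360) + (0.044 − 0.046 + 0.3²/2)·1.5 = 0.0055 + 0.0645 = 0.0700
d₁ = 0.0700 / 0.3674 = 0.1906 → 0.19
N(d₁) = N(0.19) = 0.5753
Δ_put = exp(−qT)·(N(d₁) − 1) = 0.9333·(0.5753 − 1) = -0.3964

-0.3964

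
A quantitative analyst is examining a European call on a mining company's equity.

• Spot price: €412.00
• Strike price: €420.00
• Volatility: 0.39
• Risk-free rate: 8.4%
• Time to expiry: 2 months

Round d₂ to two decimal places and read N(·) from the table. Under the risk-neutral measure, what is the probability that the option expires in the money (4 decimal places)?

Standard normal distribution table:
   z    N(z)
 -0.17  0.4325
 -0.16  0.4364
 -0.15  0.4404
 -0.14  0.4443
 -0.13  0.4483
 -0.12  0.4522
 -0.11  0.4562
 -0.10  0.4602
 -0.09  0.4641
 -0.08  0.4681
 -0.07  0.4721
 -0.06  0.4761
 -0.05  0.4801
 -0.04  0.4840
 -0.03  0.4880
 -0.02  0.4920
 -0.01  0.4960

T = 0.1667;  σ√T = 0.1592
d₁ = [ln(412/420) + (0.084 + ½·0.39²)·0.1667] / (σ√T) = (-0.0192 + 0.0267) / 0.1592 = 0.0468 ⇒ 0.05
d₂ = 0.0468 − 0.1592 = -0.1125 ⇒ -0.11
Risk-neutral Pr[S_T > K] = N(d₂) = N(-0.11) = 0.4562

0.4562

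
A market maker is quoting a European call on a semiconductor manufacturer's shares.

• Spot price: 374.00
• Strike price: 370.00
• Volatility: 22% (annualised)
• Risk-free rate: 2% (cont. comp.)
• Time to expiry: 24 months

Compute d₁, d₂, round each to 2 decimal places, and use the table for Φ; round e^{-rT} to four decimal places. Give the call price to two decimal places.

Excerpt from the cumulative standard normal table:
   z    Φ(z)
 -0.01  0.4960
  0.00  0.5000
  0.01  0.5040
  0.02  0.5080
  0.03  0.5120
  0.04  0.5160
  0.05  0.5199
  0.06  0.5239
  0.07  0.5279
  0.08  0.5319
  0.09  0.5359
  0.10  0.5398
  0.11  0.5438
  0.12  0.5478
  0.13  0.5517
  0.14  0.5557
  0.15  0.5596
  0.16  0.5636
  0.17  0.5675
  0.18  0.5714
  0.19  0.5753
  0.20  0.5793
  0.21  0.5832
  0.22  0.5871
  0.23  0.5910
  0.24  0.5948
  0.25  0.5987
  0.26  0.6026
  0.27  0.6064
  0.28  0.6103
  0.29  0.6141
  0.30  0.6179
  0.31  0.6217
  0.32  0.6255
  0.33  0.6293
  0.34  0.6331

54.77

σ√T = 0.22 × 1.4142 = 0.3111
d₁ = [ln(374/370) + (0.02 + 0.22²/2)·2] / 0.3111 = [0.0108 + 0.0884] / 0.3111 = 0.3187 ⇒ 0.32
d₂ = d₁ − σ√T = 0.3187 − 0.3111 = 0.0076 ⇒ 0.01
exp(−rT) = exp(−0.02·2) = 0.9608
N(d₁) = N(0.32) = 0.6255;  N(d₂) = N(0.01) = 0.5040
C = 374·0.6255 − 370·0.9608·0.5040 = 233.9370 − 179.1700 = 54.7670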